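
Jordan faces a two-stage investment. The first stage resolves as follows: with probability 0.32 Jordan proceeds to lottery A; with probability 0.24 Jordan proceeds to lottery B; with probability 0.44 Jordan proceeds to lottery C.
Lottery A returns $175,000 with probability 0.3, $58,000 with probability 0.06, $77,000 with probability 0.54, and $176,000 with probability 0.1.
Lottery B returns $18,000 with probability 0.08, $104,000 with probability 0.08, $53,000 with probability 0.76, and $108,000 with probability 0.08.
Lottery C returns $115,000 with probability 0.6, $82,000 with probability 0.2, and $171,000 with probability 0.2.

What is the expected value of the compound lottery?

EV(A) = 0.3 × 175000 + 0.06 × 58000 + 0.54 × 77000 + 0.1 × 176000 = 52500 + 3480 + 41580 + 17600 = 115160
EV(B) = 0.08 × 18000 + 0.08 × 104000 + 0.76 × 53000 + 0.08 × 108000 = 1440 + 8320 + 40280 + 8640 = 58680
EV(C) = 0.6 × 115000 + 0.2 × 82000 + 0.2 × 171000 = 69000 + 16400 + 34200 = 119600
Overall = 0.32 × 115160 + 0.24 × 58680 + 0.44 × 119600 = 36851.2 + 14083.2 + 52624 = 103558.4

$103,558.40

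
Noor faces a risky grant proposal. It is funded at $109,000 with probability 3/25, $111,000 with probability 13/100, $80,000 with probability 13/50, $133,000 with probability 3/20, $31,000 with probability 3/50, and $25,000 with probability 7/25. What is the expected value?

$77,120

EV = 3/25 × 109000 + 13/100 × 111000 + 13/50 × 80000 + 3/20 × 133000 + 3/50 × 31000 + 7/25 × 25000 = 13080 + 14430 + 20800 + 19950 + 1860 + 7000 = 77120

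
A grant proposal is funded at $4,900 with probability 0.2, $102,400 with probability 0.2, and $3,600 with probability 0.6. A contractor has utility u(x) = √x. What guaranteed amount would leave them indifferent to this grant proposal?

$12,996

E[u] = 0.2·√4900 + 0.2·√102400 + 0.6·√3600 = 0.2·70 + 0.2·320 + 0.6·60 = 114
CE = (114)² = 12996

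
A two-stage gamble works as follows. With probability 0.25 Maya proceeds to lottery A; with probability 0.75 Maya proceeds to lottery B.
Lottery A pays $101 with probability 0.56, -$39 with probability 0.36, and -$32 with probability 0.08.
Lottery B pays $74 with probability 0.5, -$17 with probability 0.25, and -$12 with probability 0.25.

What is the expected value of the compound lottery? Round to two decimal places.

$32.30

EV(A) = 0.56 × 101 + 0.36 × (-39) + 0.08 × (-32) = 56.56 − 14.04 − 2.56 = 39.96
EV(B) = 0.5 × 74 + 0.25 × (-17) + 0.25 × (-12) = 37 − 4.25 − 3 = 29.75
Overall = 0.25 × 39.96 + 0.75 × 29.75 = 9.99 + 22.3125 = 32.3025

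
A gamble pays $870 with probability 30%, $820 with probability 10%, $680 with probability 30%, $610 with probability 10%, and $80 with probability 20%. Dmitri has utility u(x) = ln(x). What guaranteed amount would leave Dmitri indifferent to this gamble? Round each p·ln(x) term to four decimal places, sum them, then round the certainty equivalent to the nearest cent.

E[u] = 0.3·ln(870) + 0.1·ln(820) + 0.3·ln(680) + 0.1·ln(610) + 0.2·ln(80) = 2.0305 + 0.6709 + 1.9566 + 0.6413 + 0.8764 = 6.1757
CE = e^6.1757 ≈ 480.92

$480.92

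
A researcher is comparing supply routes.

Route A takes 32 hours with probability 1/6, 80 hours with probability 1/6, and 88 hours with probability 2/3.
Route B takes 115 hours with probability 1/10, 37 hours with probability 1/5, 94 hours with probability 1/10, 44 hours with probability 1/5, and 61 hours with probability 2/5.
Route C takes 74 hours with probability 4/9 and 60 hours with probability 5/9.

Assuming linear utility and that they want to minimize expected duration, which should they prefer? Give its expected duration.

Route A = 1/6 × 32 + 1/6 × 80 + 2/3 × 88 = 5.3333 + 13.3333 + 58.6667 = 77.3333
Route B = 1/10 × 115 + 1/5 × 37 + 1/10 × 94 + 1/5 × 44 + 2/5 × 61 = 11.5 + 7.4 + 9.4 + 8.8 + 24.4 = 61.5
Route C = 4/9 × 74 + 5/9 × 60 = 32.8889 + 33.3333 = 66.2222

Route B (61.5 hours)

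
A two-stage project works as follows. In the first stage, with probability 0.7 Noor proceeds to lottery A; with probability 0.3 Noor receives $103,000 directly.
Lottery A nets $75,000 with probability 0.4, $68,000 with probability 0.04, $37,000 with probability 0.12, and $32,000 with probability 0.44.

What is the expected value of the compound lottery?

$66,768

EV(A) = 0.4 × 75000 + 0.04 × 68000 + 0.12 × 37000 + 0.44 × 32000 = 30000 + 2720 + 4440 + 14080 = 51240
Branch B: 103000 (certain)
Overall = 0.7 × 51240 + 0.3 × 103000 = 35868 + 30900 = 66768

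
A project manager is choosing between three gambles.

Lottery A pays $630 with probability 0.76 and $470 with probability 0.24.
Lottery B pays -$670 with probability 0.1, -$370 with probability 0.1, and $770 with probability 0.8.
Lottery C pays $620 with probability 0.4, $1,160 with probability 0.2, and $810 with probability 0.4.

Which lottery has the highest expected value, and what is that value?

Lottery A = 0.76 × 630 + 0.24 × 470 = 478.8 + 112.8 = 591.6
Lottery B = 0.1 × (-670) + 0.1 × (-370) + 0.8 × 770 = -67 − 37 + 616 = 512
Lottery C = 0.4 × 620 + 0.2 × 1160 + 0.4 × 810 = 248 + 232 + 324 = 804

Lottery C ($804)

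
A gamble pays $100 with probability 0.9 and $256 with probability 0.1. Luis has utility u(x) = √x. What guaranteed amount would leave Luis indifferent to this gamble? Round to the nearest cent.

$112.36

E[u] = 0.9·√100 + 0.1·√256 = 0.9·10 + 0.1·16 = 10.6
CE = (10.6)² = 112.36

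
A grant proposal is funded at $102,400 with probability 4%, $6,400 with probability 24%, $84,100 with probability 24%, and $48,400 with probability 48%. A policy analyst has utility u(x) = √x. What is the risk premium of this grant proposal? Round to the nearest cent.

E[u] = 0.04·√102400 + 0.24·√6400 + 0.24·√84100 + 0.48·√48400 = 0.04·320 + 0.24·80 + 0.24·290 + 0.48·220 = 207.2
CE = (207.2)² = 42931.84
Risk premium = EV − CE = 49048 − 42931.84 = 6116.16

$6,116.16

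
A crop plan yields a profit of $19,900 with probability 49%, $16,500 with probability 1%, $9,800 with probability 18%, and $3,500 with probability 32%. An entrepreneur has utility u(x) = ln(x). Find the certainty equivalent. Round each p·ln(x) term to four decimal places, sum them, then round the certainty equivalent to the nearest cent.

$10,026.63

E[u] = 0.49·ln(19900) + 0.01·ln(16500) + 0.18·ln(9800) + 0.32·ln(3500) = 4.8503 + 0.0971 + 1.6542 + 2.6114 = 9.2130
CE = e^9.2130 ≈ 10026.63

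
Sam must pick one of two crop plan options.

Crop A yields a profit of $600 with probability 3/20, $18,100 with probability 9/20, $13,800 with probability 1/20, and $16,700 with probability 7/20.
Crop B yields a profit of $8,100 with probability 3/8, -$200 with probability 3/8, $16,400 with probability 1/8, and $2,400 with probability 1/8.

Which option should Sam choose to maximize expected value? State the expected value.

Crop A = 3/20 × 600 + 9/20 × 18100 + 1/20 × 13800 + 7/20 × 16700 = 90 + 8145 + 690 + 5845 = 14770
Crop B = 3/8 × 8100 + 3/8 × (-200) + 1/8 × 16400 + 1/8 × 2400 = 3037.5 − 75 + 2050 + 300 = 5312.5

Crop A ($14,770)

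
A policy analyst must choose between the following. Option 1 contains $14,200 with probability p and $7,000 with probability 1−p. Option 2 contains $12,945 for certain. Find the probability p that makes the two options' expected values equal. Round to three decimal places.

p·14200 + (1−p)·7000 = 12945
7200p + 7000 = 12945
p = (12945 − 7000) / 7200

p = 0.826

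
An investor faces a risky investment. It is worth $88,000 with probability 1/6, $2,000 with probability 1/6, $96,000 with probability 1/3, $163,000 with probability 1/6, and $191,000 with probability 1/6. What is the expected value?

$106,000

EV = 1/6 × 88000 + 1/6 × 2000 + 1/3 × 96000 + 1/6 × 163000 + 1/6 × 191000 = 14666.6667 + 333.3333 + 32000 + 27166.6667 + 31833.3333 = 106000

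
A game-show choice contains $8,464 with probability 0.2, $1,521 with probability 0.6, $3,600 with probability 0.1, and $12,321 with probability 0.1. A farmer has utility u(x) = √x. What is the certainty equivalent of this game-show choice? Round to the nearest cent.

$3,469.21

E[u] = 0.2·√8464 + 0.6·√1521 + 0.1·√3600 + 0.1·√12321 = 0.2·92 + 0.6·39 + 0.1·60 + 0.1·111 = 58.9
CE = (58.9)² = 3469.21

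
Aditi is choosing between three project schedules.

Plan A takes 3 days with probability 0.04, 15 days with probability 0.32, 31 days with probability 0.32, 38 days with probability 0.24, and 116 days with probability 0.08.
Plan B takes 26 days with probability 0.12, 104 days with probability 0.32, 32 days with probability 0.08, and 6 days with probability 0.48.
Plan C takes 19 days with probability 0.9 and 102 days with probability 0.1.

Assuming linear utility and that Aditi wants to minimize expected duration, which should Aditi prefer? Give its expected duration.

Plan C (27.3 days)

Plan A = 0.04 × 3 + 0.32 × 15 + 0.32 × 31 + 0.24 × 38 + 0.08 × 116 = 0.12 + 4.8 + 9.92 + 9.12 + 9.28 = 33.24
Plan B = 0.12 × 26 + 0.32 × 104 + 0.08 × 32 + 0.48 × 6 = 3.12 + 33.28 + 2.56 + 2.88 = 41.84
Plan C = 0.9 × 19 + 0.1 × 102 = 17.1 + 10.2 = 27.3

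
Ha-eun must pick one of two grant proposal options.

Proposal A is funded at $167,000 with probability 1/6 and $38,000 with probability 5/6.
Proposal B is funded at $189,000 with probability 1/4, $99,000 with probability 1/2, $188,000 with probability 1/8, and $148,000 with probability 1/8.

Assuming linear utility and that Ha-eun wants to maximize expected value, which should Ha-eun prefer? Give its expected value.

Proposal B ($138,750)

Proposal A = 1/6 × 167000 + 5/6 × 38000 = 27833.3333 + 31666.6667 = 59500
Proposal B = 1/4 × 189000 + 1/2 × 99000 + 1/8 × 188000 + 1/8 × 148000 = 47250 + 49500 + 23500 + 18500 = 138750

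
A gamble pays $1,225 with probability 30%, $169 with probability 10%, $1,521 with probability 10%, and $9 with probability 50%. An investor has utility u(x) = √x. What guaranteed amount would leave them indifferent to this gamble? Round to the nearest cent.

$295.84

E[u] = 0.3·√1225 + 0.1·√169 + 0.1·√1521 + 0.5·√9 = 0.3·35 + 0.1·13 + 0.1·39 + 0.5·3 = 17.2
CE = (17.2)² = 295.84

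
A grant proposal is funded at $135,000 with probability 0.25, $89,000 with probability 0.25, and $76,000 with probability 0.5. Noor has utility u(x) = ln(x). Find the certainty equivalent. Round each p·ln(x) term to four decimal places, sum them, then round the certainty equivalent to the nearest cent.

E[u] = 0.25·ln(135000) + 0.25·ln(89000) + 0.5·ln(76000) = 2.9533 + 2.8491 + 5.6192 = 11.4216
CE = e^11.4216 ≈ 91272.06

$91,272.06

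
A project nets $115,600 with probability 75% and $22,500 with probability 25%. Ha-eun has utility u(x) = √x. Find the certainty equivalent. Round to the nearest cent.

E[u] = 0.75·√115600 + 0.25·√22500 = 0.75·340 + 0.25·150 = 292.5
CE = (292.5)² = 85556.25

$85,556.25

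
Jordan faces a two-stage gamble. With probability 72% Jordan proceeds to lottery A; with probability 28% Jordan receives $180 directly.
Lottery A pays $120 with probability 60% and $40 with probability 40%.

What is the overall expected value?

EV(A) = 0.6 × 120 + 0.4 × 40 = 72 + 16 = 88
Branch B: 180 (certain)
Overall = 0.72 × 88 + 0.28 × 180 = 63.36 + 50.4 = 113.76

$113.76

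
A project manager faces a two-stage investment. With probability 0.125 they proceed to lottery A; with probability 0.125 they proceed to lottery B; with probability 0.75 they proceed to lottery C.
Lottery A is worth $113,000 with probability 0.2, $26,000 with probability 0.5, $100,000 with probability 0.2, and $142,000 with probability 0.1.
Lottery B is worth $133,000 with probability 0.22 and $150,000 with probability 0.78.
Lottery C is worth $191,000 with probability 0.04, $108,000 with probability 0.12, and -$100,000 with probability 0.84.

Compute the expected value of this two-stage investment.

EV(A) = 0.2 × 113000 + 0.5 × 26000 + 0.2 × 100000 + 0.1 × 142000 = 22600 + 13000 + 20000 + 14200 = 69800
EV(B) = 0.22 × 133000 + 0.78 × 150000 = 29260 + 117000 = 146260
EV(C) = 0.04 × 191000 + 0.12 × 108000 + 0.84 × (-100000) = 7640 + 12960 − 84000 = -63400
Overall = 0.125 × 69800 + 0.125 × 146260 + 0.75 × (-63400) = 8725 + 18282.5 − 47550 = -20542.5

-$20,542.50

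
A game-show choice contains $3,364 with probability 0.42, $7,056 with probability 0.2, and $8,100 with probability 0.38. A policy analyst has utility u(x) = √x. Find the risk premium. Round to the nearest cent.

$222.95

E[u] = 0.42·√3364 + 0.2·√7056 + 0.38·√8100 = 0.42·58 + 0.2·84 + 0.38·90 = 75.36
CE = (75.36)² = 5679.1296
Risk premium = EV − CE = 5902.08 − 5679.1296 = 222.9504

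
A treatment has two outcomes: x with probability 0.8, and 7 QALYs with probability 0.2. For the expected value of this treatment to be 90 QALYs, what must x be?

0.8·x + 0.2·7 = 90
0.8·x = 90 − 1.4 = 88.6
x = 88.6 / 0.8 = 110.75

x = 110.75 QALYs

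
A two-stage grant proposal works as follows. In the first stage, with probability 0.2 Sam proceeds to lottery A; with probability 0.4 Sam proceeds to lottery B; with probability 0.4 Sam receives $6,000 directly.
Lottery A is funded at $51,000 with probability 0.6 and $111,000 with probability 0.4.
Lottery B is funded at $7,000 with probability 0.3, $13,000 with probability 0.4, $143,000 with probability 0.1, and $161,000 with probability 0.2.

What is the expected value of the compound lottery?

EV(A) = 0.6 × 51000 + 0.4 × 111000 = 30600 + 44400 = 75000
EV(B) = 0.3 × 7000 + 0.4 × 13000 + 0.1 × 143000 + 0.2 × 161000 = 2100 + 5200 + 14300 + 32200 = 53800
Branch C: 6000 (certain)
Overall = 0.2 × 75000 + 0.4 × 53800 + 0.4 × 6000 = 15000 + 21520 + 2400 = 38920

$38,920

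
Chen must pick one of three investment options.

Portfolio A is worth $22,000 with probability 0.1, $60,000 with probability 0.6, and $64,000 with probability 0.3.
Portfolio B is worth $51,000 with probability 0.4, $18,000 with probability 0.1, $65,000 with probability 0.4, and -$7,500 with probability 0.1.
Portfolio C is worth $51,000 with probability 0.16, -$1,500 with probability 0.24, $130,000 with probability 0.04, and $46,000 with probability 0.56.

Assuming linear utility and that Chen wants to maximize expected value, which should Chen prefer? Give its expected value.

Portfolio A = 0.1 × 22000 + 0.6 × 60000 + 0.3 × 64000 = 2200 + 36000 + 19200 = 57400
Portfolio B = 0.4 × 51000 + 0.1 × 18000 + 0.4 × 65000 + 0.1 × (-7500) = 20400 + 1800 + 26000 − 750 = 47450
Portfolio C = 0.16 × 51000 + 0.24 × (-1500) + 0.04 × 130000 + 0.56 × 46000 = 8160 − 360 + 5200 + 25760 = 38760

Portfolio A ($57,400)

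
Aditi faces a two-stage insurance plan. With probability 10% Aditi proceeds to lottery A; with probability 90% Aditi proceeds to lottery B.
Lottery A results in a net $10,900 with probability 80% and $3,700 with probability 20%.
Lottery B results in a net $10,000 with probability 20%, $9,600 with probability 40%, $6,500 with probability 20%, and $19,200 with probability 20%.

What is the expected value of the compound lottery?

EV(A) = 0.8 × 10900 + 0.2 × 3700 = 8720 + 740 = 9460
EV(B) = 0.2 × 10000 + 0.4 × 9600 + 0.2 × 6500 + 0.2 × 19200 = 2000 + 3840 + 1300 + 3840 = 10980
Overall = 0.1 × 9460 + 0.9 × 10980 = 946 + 9882 = 10828

$10,828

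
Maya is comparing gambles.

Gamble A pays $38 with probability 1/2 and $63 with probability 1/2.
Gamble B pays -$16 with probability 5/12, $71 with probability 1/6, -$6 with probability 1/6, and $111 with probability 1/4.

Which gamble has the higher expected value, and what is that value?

Gamble A = 1/2 × 38 + 1/2 × 63 = 19 + 31.5 = 50.5
Gamble B = 5/12 × (-16) + 1/6 × 71 + 1/6 × (-6) + 1/4 × 111 = -6.6667 + 11.8333 − 1 + 27.75 = 31.9167

Gamble A ($50.50)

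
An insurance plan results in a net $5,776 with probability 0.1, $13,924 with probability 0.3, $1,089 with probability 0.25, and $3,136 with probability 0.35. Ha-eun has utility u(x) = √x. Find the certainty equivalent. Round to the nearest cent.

$5,019.72

E[u] = 0.1·√5776 + 0.3·√13924 + 0.25·√1089 + 0.35·√3136 = 0.1·76 + 0.3·118 + 0.25·33 + 0.35·56 = 70.85
CE = (70.85)² = 5019.7225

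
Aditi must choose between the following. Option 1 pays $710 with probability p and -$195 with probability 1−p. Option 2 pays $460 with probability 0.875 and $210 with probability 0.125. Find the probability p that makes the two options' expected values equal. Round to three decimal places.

EV(Option 2) = 0.875 × 460 + 0.125 × 210 = 402.5 + 26.25 = 428.75
p·710 + (1−p)·(-195) = 428.75
905p − 195 = 428.75
p = (428.75 + 195) / 905

p = 0.689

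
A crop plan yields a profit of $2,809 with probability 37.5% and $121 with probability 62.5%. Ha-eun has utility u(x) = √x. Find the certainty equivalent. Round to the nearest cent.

$715.56

E[u] = 0.375·√2809 + 0.625·√121 = 0.375·53 + 0.625·11 = 26.75
CE = (26.75)² = 715.5625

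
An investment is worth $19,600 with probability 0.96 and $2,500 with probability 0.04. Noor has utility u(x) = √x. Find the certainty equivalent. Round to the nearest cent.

$18,604.96

E[u] = 0.96·√19600 + 0.04·√2500 = 0.96·140 + 0.04·50 = 136.4
CE = (136.4)² = 18604.96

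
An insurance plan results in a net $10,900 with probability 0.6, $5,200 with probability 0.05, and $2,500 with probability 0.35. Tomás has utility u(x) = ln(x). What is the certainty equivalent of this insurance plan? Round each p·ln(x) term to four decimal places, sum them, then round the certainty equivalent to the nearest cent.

E[u] = 0.6·ln(10900) + 0.05·ln(5200) + 0.35·ln(2500) = 5.5779 + 0.4278 + 2.7384 = 8.7441
CE = e^8.7441 ≈ 6273.56

$6,273.56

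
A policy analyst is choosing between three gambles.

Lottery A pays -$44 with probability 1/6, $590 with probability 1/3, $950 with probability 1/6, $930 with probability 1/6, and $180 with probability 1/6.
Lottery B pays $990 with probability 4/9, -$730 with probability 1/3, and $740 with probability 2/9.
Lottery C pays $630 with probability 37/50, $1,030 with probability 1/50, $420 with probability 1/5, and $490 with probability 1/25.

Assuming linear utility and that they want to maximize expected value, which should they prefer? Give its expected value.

Lottery A = 1/6 × (-44) + 1/3 × 590 + 1/6 × 950 + 1/6 × 930 + 1/6 × 180 = -7.3333 + 196.6667 + 158.3333 + 155 + 30 = 532.6667
Lottery B = 4/9 × 990 + 1/3 × (-730) + 2/9 × 740 = 440 − 243.3333 + 164.4444 = 361.1111
Lottery C = 37/50 × 630 + 1/50 × 1030 + 1/5 × 420 + 1/25 × 490 = 466.2 + 20.6 + 84 + 19.6 = 590.4

Lottery C ($590.40)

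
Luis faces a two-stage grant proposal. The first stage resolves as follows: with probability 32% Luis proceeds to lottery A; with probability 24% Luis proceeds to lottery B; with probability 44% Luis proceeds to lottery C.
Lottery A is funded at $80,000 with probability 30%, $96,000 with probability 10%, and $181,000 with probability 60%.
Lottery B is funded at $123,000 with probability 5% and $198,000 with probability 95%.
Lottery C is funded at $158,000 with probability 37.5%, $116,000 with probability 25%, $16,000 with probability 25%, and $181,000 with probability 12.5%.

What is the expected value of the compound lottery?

EV(A) = 0.3 × 80000 + 0.1 × 96000 + 0.6 × 181000 = 24000 + 9600 + 108600 = 142200
EV(B) = 0.05 × 123000 + 0.95 × 198000 = 6150 + 188100 = 194250
EV(C) = 0.375 × 158000 + 0.25 × 116000 + 0.25 × 16000 + 0.125 × 181000 = 59250 + 29000 + 4000 + 22625 = 114875
Overall = 0.32 × 142200 + 0.24 × 194250 + 0.44 × 114875 = 45504 + 46620 + 50545 = 142669

$142,669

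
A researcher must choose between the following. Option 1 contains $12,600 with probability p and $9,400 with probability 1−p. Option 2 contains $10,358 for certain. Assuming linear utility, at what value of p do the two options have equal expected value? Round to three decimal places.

p·12600 + (1−p)·9400 = 10358
3200p + 9400 = 10358
p = (10358 − 9400) / 3200

p = 0.299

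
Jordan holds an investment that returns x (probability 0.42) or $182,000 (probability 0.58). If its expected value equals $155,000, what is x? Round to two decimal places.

0.42·x + 0.58·182000 = 155000
0.42·x = 155000 − 105560 = 49440
x = 49440 / 0.42 = 117714.2857

x = $117,714.29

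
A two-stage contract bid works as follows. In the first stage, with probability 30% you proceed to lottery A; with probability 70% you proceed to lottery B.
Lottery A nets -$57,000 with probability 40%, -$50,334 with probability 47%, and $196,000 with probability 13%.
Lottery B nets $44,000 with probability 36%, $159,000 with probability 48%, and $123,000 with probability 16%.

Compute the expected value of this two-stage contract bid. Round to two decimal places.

EV(A) = 0.4 × (-57000) + 0.47 × (-50334) + 0.13 × 196000 = -22800 − 23656.98 + 25480 = -20976.98
EV(B) = 0.36 × 44000 + 0.48 × 159000 + 0.16 × 123000 = 15840 + 76320 + 19680 = 111840
Overall = 0.3 × (-20976.98) + 0.7 × 111840 = -6293.094 + 78288 = 71994.906

$71,994.91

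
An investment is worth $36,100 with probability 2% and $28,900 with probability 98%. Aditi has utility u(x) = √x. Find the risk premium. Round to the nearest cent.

E[u] = 0.02·√36100 + 0.98·√28900 = 0.02·190 + 0.98·170 = 170.4
CE = (170.4)² = 29036.16
Risk premium = EV − CE = 29044 − 29036.16 = 7.84

$7.84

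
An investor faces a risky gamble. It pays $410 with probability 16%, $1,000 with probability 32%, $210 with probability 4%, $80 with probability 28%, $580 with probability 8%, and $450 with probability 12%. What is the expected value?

$516.80

EV = 0.16 × 410 + 0.32 × 1000 + 0.04 × 210 + 0.28 × 80 + 0.08 × 580 + 0.12 × 450 = 65.6 + 320 + 8.4 + 22.4 + 46.4 + 54 = 516.8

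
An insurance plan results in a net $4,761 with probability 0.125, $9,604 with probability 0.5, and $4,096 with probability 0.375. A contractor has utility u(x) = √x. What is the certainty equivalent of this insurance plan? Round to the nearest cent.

E[u] = 0.125·√4761 + 0.5·√9604 + 0.375·√4096 = 0.125·69 + 0.5·98 + 0.375·64 = 81.625
CE = (81.625)² = 6662.640625

$6,662.64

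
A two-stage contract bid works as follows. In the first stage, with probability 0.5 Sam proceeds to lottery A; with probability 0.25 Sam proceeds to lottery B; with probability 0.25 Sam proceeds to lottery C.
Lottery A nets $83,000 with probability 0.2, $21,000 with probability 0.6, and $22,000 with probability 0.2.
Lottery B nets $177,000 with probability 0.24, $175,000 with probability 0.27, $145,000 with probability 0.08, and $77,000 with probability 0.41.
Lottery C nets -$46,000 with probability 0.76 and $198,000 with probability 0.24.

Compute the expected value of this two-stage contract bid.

$53,165

EV(A) = 0.2 × 83000 + 0.6 × 21000 + 0.2 × 22000 = 16600 + 12600 + 4400 = 33600
EV(B) = 0.24 × 177000 + 0.27 × 175000 + 0.08 × 145000 + 0.41 × 77000 = 42480 + 47250 + 11600 + 31570 = 132900
EV(C) = 0.76 × (-46000) + 0.24 × 198000 = -34960 + 47520 = 12560
Overall = 0.5 × 33600 + 0.25 × 132900 + 0.25 × 12560 = 16800 + 33225 + 3140 = 53165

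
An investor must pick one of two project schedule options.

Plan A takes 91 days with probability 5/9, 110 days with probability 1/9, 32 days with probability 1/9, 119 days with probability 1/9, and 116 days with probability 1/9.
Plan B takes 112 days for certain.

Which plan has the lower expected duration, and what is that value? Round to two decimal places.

Plan A (92.44 days)

Plan A = 5/9 × 91 + 1/9 × 110 + 1/9 × 32 + 1/9 × 119 + 1/9 × 116 = 50.5556 + 12.2222 + 3.5556 + 13.2222 + 12.8889 = 92.4444
Plan B: 112 (certain)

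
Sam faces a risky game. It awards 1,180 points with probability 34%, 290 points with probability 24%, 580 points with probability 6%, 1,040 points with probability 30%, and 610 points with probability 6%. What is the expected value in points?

EV = 0.34 × 1180 + 0.24 × 290 + 0.06 × 580 + 0.3 × 1040 + 0.06 × 610 = 401.2 + 69.6 + 34.8 + 312 + 36.6 = 854.2

854.2 points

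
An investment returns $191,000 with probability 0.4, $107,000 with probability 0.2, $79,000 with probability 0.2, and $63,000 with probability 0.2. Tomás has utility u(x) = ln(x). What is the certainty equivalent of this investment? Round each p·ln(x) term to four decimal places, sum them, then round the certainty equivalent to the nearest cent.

$114,199.25

E[u] = 0.4·ln(191000) + 0.2·ln(107000) + 0.2·ln(79000) + 0.2·ln(63000) = 4.8640 + 2.3161 + 2.2554 + 2.2102 = 11.6457
CE = e^11.6457 ≈ 114199.25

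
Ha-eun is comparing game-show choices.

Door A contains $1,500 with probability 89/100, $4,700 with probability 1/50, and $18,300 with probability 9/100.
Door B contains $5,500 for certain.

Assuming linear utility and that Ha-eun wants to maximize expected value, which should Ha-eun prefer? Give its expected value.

Door B ($5,500)

Door A = 89/100 × 1500 + 1/50 × 4700 + 9/100 × 18300 = 1335 + 94 + 1647 = 3076
Door B: 5500 (certain)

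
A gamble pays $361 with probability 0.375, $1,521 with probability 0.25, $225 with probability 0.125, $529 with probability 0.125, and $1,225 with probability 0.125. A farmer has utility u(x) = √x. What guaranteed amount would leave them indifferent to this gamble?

E[u] = 0.375·√361 + 0.25·√1521 + 0.125·√225 + 0.125·√529 + 0.125·√1225 = 0.375·19 + 0.25·39 + 0.125·15 + 0.125·23 + 0.125·35 = 26
CE = (26)² = 676

$676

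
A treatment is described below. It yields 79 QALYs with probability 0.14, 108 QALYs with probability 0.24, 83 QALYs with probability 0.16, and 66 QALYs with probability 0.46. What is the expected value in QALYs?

80.62 QALYs

EV = 0.14 × 79 + 0.24 × 108 + 0.16 × 83 + 0.46 × 66 = 11.06 + 25.92 + 13.28 + 30.36 = 80.62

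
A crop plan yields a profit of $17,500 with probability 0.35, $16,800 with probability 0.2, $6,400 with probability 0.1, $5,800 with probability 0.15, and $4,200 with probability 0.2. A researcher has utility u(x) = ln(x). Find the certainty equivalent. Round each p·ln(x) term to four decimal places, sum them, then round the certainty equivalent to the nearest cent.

$9,997.60

E[u] = 0.35·ln(17500) + 0.2·ln(16800) + 0.1·ln(6400) + 0.15·ln(5800) + 0.2·ln(4200) = 3.4195 + 1.9458 + 0.8764 + 1.2998 + 1.6686 = 9.2101
CE = e^9.2101 ≈ 9997.60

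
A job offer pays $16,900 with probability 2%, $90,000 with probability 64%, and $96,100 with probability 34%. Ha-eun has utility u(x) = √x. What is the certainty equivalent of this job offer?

$90,000

E[u] = 0.02·√16900 + 0.64·√90000 + 0.34·√96100 = 0.02·130 + 0.64·300 + 0.34·310 = 300
CE = (300)² = 90000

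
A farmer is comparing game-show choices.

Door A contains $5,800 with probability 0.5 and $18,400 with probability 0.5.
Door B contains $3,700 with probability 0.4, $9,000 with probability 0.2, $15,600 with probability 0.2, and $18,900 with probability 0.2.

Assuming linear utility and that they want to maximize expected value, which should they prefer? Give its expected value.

Door A = 0.5 × 5800 + 0.5 × 18400 = 2900 + 9200 = 12100
Door B = 0.4 × 3700 + 0.2 × 9000 + 0.2 × 15600 + 0.2 × 18900 = 1480 + 1800 + 3120 + 3780 = 10180

Door A ($12,100)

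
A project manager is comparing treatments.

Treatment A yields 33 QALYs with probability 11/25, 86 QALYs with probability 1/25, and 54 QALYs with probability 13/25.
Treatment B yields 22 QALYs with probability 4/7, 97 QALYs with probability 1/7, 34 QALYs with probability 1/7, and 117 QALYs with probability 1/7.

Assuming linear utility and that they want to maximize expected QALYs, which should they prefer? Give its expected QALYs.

Treatment A = 11/25 × 33 + 1/25 × 86 + 13/25 × 54 = 14.52 + 3.44 + 28.08 = 46.04
Treatment B = 4/7 × 22 + 1/7 × 97 + 1/7 × 34 + 1/7 × 117 = 12.5714 + 13.8571 + 4.8571 + 16.7143 = 48

Treatment B (48 QALYs)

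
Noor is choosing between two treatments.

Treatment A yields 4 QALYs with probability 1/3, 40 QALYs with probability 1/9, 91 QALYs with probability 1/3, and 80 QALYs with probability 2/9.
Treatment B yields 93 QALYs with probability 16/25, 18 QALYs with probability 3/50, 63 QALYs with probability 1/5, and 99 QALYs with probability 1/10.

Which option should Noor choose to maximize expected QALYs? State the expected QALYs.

Treatment A = 1/3 × 4 + 1/9 × 40 + 1/3 × 91 + 2/9 × 80 = 1.3333 + 4.4444 + 30.3333 + 17.7778 = 53.8889
Treatment B = 16/25 × 93 + 3/50 × 18 + 1/5 × 63 + 1/10 × 99 = 59.52 + 1.08 + 12.6 + 9.9 = 83.1

Treatment B (83.1 QALYs)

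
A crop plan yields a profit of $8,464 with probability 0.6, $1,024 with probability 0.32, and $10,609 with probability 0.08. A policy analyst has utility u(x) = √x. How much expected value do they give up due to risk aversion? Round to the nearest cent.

$826.06

E[u] = 0.6·√8464 + 0.32·√1024 + 0.08·√10609 = 0.6·92 + 0.32·32 + 0.08·103 = 73.68
CE = (73.68)² = 5428.7424
Risk premium = EV − CE = 6254.8 − 5428.7424 = 826.0576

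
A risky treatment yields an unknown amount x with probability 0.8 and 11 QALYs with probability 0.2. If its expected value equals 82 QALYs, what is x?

x = 99.75 QALYs

0.8·x + 0.2·11 = 82
0.8·x = 82 − 2.2 = 79.8
x = 79.8 / 0.8 = 99.75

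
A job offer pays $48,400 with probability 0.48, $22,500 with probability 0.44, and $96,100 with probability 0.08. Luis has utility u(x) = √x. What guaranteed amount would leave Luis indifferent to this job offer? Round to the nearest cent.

$38,572.96

E[u] = 0.48·√48400 + 0.44·√22500 + 0.08·√96100 = 0.48·220 + 0.44·150 + 0.08·310 = 196.4
CE = (196.4)² = 38572.96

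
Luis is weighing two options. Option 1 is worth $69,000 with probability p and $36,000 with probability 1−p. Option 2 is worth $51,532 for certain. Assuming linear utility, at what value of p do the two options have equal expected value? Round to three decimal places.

p·69000 + (1−p)·36000 = 51532
33000p + 36000 = 51532
p = (51532 − 36000) / 33000

p = 0.471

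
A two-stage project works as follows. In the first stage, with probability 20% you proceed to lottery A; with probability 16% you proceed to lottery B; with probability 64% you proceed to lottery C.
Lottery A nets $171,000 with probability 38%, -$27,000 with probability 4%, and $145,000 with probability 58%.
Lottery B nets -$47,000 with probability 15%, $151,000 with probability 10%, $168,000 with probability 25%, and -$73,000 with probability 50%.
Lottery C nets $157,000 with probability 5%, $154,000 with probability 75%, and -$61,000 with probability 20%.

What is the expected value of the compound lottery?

$102,904

EV(A) = 0.38 × 171000 + 0.04 × (-27000) + 0.58 × 145000 = 64980 − 1080 + 84100 = 148000
EV(B) = 0.15 × (-47000) + 0.1 × 151000 + 0.25 × 168000 + 0.5 × (-73000) = -7050 + 15100 + 42000 − 36500 = 13550
EV(C) = 0.05 × 157000 + 0.75 × 154000 + 0.2 × (-61000) = 7850 + 115500 − 12200 = 111150
Overall = 0.2 × 148000 + 0.16 × 13550 + 0.64 × 111150 = 29600 + 2168 + 71136 = 102904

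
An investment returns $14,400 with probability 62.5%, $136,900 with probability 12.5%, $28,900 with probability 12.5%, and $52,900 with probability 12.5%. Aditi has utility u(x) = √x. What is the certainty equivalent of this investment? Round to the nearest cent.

$29,326.56

E[u] = 0.625·√14400 + 0.125·√136900 + 0.125·√28900 + 0.125·√52900 = 0.625·120 + 0.125·370 + 0.125·170 + 0.125·230 = 171.25
CE = (171.25)² = 29326.5625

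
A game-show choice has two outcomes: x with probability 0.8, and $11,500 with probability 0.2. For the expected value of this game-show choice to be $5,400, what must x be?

0.8·x + 0.2·11500 = 5400
0.8·x = 5400 − 2300 = 3100
x = 3100 / 0.8 = 3875

x = $3,875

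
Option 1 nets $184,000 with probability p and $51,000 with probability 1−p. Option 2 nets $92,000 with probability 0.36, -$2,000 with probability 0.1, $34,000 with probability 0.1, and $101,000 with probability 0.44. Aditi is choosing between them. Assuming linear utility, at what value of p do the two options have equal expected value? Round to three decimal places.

p = 0.224

EV(Option 2) = 0.36 × 92000 + 0.1 × (-2000) + 0.1 × 34000 + 0.44 × 101000 = 33120 − 200 + 3400 + 44440 = 80760
p·184000 + (1−p)·51000 = 80760
133000p + 51000 = 80760
p = (80760 − 51000) / 133000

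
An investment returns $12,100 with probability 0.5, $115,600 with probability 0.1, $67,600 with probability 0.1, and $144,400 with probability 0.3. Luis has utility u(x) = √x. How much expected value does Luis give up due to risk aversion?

E[u] = 0.5·√12100 + 0.1·√115600 + 0.1·√67600 + 0.3·√144400 = 0.5·110 + 0.1·340 + 0.1·260 + 0.3·380 = 229
CE = (229)² = 52441
Risk premium = EV − CE = 67690 − 52441 = 15249

$15,249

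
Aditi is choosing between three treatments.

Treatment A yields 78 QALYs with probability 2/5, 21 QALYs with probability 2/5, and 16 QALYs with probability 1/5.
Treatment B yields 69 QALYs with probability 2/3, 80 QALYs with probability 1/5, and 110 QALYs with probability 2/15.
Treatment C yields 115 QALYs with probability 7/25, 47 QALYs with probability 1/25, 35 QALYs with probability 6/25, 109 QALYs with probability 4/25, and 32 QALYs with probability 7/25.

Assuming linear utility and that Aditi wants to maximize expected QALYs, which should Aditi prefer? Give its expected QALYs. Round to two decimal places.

Treatment B (76.67 QALYs)

Treatment A = 2/5 × 78 + 2/5 × 21 + 1/5 × 16 = 31.2 + 8.4 + 3.2 = 42.8
Treatment B = 2/3 × 69 + 1/5 × 80 + 2/15 × 110 = 46 + 16 + 14.6667 = 76.6667
Treatment C = 7/25 × 115 + 1/25 × 47 + 6/25 × 35 + 4/25 × 109 + 7/25 × 32 = 32.2 + 1.88 + 8.4 + 17.44 + 8.96 = 68.88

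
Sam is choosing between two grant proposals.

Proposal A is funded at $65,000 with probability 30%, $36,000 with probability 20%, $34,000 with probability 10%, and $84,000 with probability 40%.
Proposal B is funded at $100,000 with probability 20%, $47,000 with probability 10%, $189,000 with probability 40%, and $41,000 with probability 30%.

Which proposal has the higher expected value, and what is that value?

Proposal A = 0.3 × 65000 + 0.2 × 36000 + 0.1 × 34000 + 0.4 × 84000 = 19500 + 7200 + 3400 + 33600 = 63700
Proposal B = 0.2 × 100000 + 0.1 × 47000 + 0.4 × 189000 + 0.3 × 41000 = 20000 + 4700 + 75600 + 12300 = 112600

Proposal B ($112,600)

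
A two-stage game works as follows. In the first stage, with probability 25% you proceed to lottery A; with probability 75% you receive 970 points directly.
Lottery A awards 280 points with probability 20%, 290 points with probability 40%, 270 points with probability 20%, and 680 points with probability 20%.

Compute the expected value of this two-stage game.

EV(A) = 0.2 × 280 + 0.4 × 290 + 0.2 × 270 + 0.2 × 680 = 56 + 116 + 54 + 136 = 362
Branch B: 970 (certain)
Overall = 0.25 × 362 + 0.75 × 970 = 90.5 + 727.5 = 818

818 points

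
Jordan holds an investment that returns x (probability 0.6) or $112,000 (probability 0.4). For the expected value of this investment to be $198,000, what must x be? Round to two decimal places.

0.6·x + 0.4·112000 = 198000
0.6·x = 198000 − 44800 = 153200
x = 153200 / 0.6 = 255333.3333

x = $255,333.33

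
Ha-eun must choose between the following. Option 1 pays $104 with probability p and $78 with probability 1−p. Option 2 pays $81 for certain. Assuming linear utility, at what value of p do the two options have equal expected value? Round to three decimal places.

p = 0.115

p·104 + (1−p)·78 = 81
26p + 78 = 81
p = (81 − 78) / 26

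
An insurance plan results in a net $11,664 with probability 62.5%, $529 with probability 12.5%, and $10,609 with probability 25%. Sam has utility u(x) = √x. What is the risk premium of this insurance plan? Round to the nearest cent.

E[u] = 0.625·√11664 + 0.125·√529 + 0.25·√10609 = 0.625·108 + 0.125·23 + 0.25·103 = 96.125
CE = (96.125)² = 9240.015625
Risk premium = EV − CE = 10008.375 − 9240.015625 = 768.359375

$768.36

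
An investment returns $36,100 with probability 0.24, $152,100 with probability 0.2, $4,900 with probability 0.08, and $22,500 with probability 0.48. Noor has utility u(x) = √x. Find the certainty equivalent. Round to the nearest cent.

$40,481.44

E[u] = 0.24·√36100 + 0.2·√152100 + 0.08·√4900 + 0.48·√22500 = 0.24·190 + 0.2·390 + 0.08·70 + 0.48·150 = 201.2
CE = (201.2)² = 40481.44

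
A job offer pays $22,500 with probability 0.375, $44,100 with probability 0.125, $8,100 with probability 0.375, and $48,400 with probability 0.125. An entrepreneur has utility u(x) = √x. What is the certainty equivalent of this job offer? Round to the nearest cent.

$20,664.06

E[u] = 0.375·√22500 + 0.125·√44100 + 0.375·√8100 + 0.125·√48400 = 0.375·150 + 0.125·210 + 0.375·90 + 0.125·220 = 143.75
CE = (143.75)² = 20664.0625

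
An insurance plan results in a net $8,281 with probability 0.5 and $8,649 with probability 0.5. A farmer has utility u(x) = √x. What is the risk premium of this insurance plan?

$1

E[u] = 0.5·√8281 + 0.5·√8649 = 0.5·91 + 0.5·93 = 92
CE = (92)² = 8464
Risk premium = EV − CE = 8465 − 8464 = 1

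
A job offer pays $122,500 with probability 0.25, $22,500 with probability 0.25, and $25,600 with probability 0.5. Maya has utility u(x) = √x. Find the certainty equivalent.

$42,025

E[u] = 0.25·√122500 + 0.25·√22500 + 0.5·√25600 = 0.25·350 + 0.25·150 + 0.5·160 = 205
CE = (205)² = 42025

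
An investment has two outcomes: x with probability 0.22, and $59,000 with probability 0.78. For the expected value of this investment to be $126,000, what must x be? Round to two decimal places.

x = $363,545.45

0.22·x + 0.78·59000 = 126000
0.22·x = 126000 − 46020 = 79980
x = 79980 / 0.22 = 363545.4545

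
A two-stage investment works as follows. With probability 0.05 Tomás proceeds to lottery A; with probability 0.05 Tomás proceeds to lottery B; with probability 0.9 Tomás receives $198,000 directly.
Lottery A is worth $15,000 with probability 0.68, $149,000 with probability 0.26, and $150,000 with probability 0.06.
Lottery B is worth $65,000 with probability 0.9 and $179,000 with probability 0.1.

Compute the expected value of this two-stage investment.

$184,917

EV(A) = 0.68 × 15000 + 0.26 × 149000 + 0.06 × 150000 = 10200 + 38740 + 9000 = 57940
EV(B) = 0.9 × 65000 + 0.1 × 179000 = 58500 + 17900 = 76400
Branch C: 198000 (certain)
Overall = 0.05 × 57940 + 0.05 × 76400 + 0.9 × 198000 = 2897 + 3820 + 178200 = 184917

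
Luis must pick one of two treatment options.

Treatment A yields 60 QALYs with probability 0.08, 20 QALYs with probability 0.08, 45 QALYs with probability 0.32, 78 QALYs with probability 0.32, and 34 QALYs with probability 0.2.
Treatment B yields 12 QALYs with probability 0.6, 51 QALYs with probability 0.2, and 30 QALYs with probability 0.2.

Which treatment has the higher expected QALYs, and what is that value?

Treatment A = 0.08 × 60 + 0.08 × 20 + 0.32 × 45 + 0.32 × 78 + 0.2 × 34 = 4.8 + 1.6 + 14.4 + 24.96 + 6.8 = 52.56
Treatment B = 0.6 × 12 + 0.2 × 51 + 0.2 × 30 = 7.2 + 10.2 + 6 = 23.4

Treatment A (52.56 QALYs)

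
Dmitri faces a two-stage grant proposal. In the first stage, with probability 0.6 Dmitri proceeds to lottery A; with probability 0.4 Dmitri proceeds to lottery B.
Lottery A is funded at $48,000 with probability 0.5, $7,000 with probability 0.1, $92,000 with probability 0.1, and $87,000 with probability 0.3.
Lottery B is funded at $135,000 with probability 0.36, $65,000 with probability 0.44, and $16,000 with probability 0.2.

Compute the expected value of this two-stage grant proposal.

$68,160

EV(A) = 0.5 × 48000 + 0.1 × 7000 + 0.1 × 92000 + 0.3 × 87000 = 24000 + 700 + 9200 + 26100 = 60000
EV(B) = 0.36 × 135000 + 0.44 × 65000 + 0.2 × 16000 = 48600 + 28600 + 3200 = 80400
Overall = 0.6 × 60000 + 0.4 × 80400 = 36000 + 32160 = 68160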